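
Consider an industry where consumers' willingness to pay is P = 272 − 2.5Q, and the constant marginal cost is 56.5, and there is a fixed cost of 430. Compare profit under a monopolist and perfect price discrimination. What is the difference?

A monopolist chooses Q where MR = MC. MR = 272 − 5Q; setting this equal to 56.5 gives Q = 43.1 and P = 164.25.
Profit = (164.25 − 56.5)·43.1 − 430 = 4214.025.
Under first-degree price discrimination the firm charges each unit its demand price and produces up to where P = MC, i.e. Q = 86.2. Consumer surplus is zero; producer surplus equals total surplus.
PS equals the full surplus area, 9288.05. Profit = 9288.05 − 430 = 8858.05.
Change in profit: 8858.05 − 4214.025 = 4644.025.

Profit rises by 4644.025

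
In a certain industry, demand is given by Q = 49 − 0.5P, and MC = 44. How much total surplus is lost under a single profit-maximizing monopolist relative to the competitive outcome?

Inverting demand: P = 98 − 2Q.
Under competition P = MC = 44, so Q = (98 − 44)/2 = 27.
A monopolist chooses Q where MR = MC. MR = 98 − 4Q; setting this equal to 44 gives Q = 13.5 and P = 71.
DWL is the triangle between Q = 13.5 and Q = 27: ½·(27 − 13.5)·(71 − 44) = 182.25.

DWL = 182.25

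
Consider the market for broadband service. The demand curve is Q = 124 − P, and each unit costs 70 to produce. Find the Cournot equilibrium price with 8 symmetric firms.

Inverting demand: P = 124 − Q.
Cournot with 8 identical firms: the symmetric best-response condition is 124 − 9q = 70. Each firm produces q = 6, total output Q = 48, price P = 76.

P = 76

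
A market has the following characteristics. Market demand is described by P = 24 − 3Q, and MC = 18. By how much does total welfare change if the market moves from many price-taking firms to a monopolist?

Under competition P = MC = 18, so Q = (24 − 18)/3 = 2.
CS = ½·(24 − 18)·2 = 6; PS = (18 − 18)·2 = 0; TS = 6.
Monopoly sets MR = MC: 24 − 6Q = 18 ⇒ Q = 1, P = 24 − 3·1 = 21.
CS = ½·(24 − 21)·1 = 1.5; PS = (21 − 18)·1 = 3; TS = 4.5.
Change in total welfare: 4.5 − 6 = −1.5.

Total welfare falls by 1.5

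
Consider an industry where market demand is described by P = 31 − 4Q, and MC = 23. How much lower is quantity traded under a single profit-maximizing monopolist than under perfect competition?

Quantity traded falls by 1

Competitive firms price at marginal cost: P = 23, giving Q = 2.
The monopolist equates marginal revenue to marginal cost: 31 − 8Q = 23, so Q = 1. From demand, P = 27.
Change in quantity traded: 1 − 2 = −1.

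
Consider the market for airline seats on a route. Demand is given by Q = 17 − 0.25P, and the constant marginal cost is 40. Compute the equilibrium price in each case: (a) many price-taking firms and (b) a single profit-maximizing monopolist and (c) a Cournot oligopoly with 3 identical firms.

Inverting demand: P = 68 − 4Q.
Under competition P = MC = 40, so Q = (68 − 40)/4 = 7.
A monopolist chooses Q where MR = MC. MR = 68 − 8Q; setting this equal to 40 gives Q = 3.5 and P = 54.
Cournot with 3 identical firms: the symmetric best-response condition is 68 − 16q = 40. Each firm produces q = 1.75, total output Q = 5.25, price P = 47.

Competition: P = 40; Monopoly: P = 54; Cournot: P = 47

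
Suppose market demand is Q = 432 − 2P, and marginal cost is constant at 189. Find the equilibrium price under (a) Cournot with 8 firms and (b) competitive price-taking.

Cournot: P = 192; Competition: P = 189

Inverting demand: P = 216 − 0.5Q.
In a 8-firm Cournot equilibrium, symmetry and the first-order condition give q = (216 − 189)/(4.5) = 6. So Q = 48 and P = 192.
Perfect competition: P = MC = 189, so 216 − 0.5Q = 189 and Q = 54.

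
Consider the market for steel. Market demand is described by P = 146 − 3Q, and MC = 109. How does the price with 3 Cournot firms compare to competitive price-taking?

With 3 symmetric Cournot firms, each firm's FOC gives 146 − 12q = 109, so q = 37/12, Q = 3·37/12 = 9.25, and P = 118.25.
Under competition P = MC = 109, so Q = (146 − 109)/3 = 37/3.

Cournot: P = 118.25; Competition: P = 109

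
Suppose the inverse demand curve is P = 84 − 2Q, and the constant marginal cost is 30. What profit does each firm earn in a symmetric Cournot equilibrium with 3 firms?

With 3 symmetric Cournot firms, each firm's FOC gives 84 − 8q = 30, so q = 6.75, Q = 3·6.75 = 20.25, and P = 43.5.
Each firm's profit = (43.5 − 30)·6.75 = 91.125.

π_i = 91.125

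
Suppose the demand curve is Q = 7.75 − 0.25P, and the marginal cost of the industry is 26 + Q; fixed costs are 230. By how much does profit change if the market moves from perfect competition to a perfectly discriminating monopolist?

Profit rises by 2

Inverting demand: P = 31 − 4Q.
Under competition P = MC: 31 − 4Q = 26 + Q ⇒ Q = 1, P = 27.
Profit = 27·1 − (26·1 + ½·1·1²) − 230 = −229.5.
With perfect price discrimination, output is the efficient level Q = 1 (where demand meets MC), but every buyer pays their willingness to pay: CS = 0 and PS = total surplus.
PS equals the full surplus area, 2.5. Profit = 2.5 − 230 = −227.5.
Change in profit: −227.5 − −229.5 = 2.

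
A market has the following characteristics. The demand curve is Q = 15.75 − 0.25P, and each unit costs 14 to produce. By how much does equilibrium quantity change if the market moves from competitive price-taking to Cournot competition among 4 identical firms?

Inverting demand: P = 63 − 4Q.
Under competition P = MC = 14, so Q = (63 − 14)/4 = 12.25.
With 4 symmetric Cournot firms, each firm's FOC gives 63 − 20q = 14, so q = 2.45, Q = 4·2.45 = 9.8, and P = 23.8.
Change in equilibrium quantity: 9.8 − 12.25 = −2.45.

Equilibrium quantity falls by 2.45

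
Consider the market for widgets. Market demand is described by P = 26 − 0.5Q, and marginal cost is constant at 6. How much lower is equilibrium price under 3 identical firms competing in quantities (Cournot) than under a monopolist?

A monopolist chooses Q where MR = MC. MR = 26 − Q; setting this equal to 6 gives Q = 20 and P = 16.
In a 3-firm Cournot equilibrium, symmetry and the first-order condition give q = (26 − 6)/(2) = 10. So Q = 30 and P = 11.
Change in equilibrium price: 11 − 16 = −5.

P falls by 5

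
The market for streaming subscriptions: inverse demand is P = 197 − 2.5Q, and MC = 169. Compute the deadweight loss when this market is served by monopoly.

DWL = 39.2

Competitive firms price at marginal cost: P = 169, giving Q = 11.2.
A monopolist chooses Q where MR = MC. MR = 197 − 5Q; setting this equal to 169 gives Q = 5.6 and P = 183.
DWL is the triangle between Q = 5.6 and Q = 11.2: ½·(11.2 − 5.6)·(183 − 169) = 39.2.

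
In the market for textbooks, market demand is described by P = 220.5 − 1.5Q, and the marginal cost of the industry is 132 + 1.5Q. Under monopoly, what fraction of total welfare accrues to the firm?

PS/TS = 0.75

The monopolist equates marginal revenue to marginal cost: 220.5 − 3Q = 132 + 1.5Q, so Q = 59/3. From demand, P = 191.
CS = ½·(220.5 − 191)·59/3 = 3481/12.
PS = P·Q − VC(Q) = 191·59/3 − (132·59/3 + ½·1.5·(59/3)²) = 870.25.
Share captured = PS/TS = 870.25/(3481/3) = 0.75.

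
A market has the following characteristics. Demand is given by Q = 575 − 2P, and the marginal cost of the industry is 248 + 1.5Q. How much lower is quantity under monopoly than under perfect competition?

Inverting demand: P = 287.5 − 0.5Q.
Under competition P = MC: 287.5 − 0.5Q = 248 + 1.5Q ⇒ Q = 19.75, P = 277.625.
A monopolist chooses Q where MR = MC. MR = 287.5 − Q; setting this equal to 248 + 1.5Q gives Q = 15.8 and P = 279.6.
Change in quantity: 15.8 − 19.75 = −3.95.

Quantity falls by 3.95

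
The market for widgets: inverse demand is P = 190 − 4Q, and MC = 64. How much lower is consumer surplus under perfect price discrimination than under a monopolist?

CS falls by 496.125

A monopolist chooses Q where MR = MC. MR = 190 − 8Q; setting this equal to 64 gives Q = 15.75 and P = 127.
CS = ½·(190 − 127)·15.75 = 496.125.
With perfect price discrimination, output is the efficient level Q = 31.5 (where demand meets MC), but every buyer pays their willingness to pay: CS = 0 and PS = total surplus.
CS = 0.
Change in consumer surplus: 0 − 496.125 = −496.125.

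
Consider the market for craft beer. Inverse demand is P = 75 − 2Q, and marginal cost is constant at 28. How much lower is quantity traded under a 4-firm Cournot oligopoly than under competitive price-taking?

Q falls by 4.7

Perfect competition: P = MC = 28, so 75 − 2Q = 28 and Q = 23.5.
With 4 symmetric Cournot firms, each firm's FOC gives 75 − 10q = 28, so q = 4.7, Q = 4·4.7 = 18.8, and P = 37.4.
Change in quantity traded: 18.8 − 23.5 = −4.7.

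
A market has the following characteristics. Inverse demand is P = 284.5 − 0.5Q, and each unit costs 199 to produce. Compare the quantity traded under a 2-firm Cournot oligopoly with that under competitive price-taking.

Cournot: Q = 114; Competition: Q = 171

Cournot with 2 identical firms: the symmetric best-response condition is 284.5 − 1.5q = 199. Each firm produces q = 57, total output Q = 114, price P = 227.5.
Perfect competition: P = MC = 199, so 284.5 − 0.5Q = 199 and Q = 171.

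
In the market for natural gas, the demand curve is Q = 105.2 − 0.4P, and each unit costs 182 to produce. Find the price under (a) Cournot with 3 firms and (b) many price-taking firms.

Cournot: P = 202.25; Competition: P = 182

Inverting demand: P = 263 − 2.5Q.
Cournot with 3 identical firms: the symmetric best-response condition is 263 − 10q = 182. Each firm produces q = 8.1, total output Q = 24.3, price P = 202.25.
Competitive firms price at marginal cost: P = 182, giving Q = 32.4.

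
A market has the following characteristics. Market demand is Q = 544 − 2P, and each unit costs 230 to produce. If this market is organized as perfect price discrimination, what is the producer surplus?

PS = 1764

Inverting demand: P = 272 − 0.5Q.
A perfectly discriminating monopolist sells every unit with P(Q) ≥ MC(Q), so output equals the competitive quantity Q = 84. Each buyer pays their reservation price, so CS = 0 and the firm captures all surplus.
PS = ½·(272 − 230)·84 = 1764.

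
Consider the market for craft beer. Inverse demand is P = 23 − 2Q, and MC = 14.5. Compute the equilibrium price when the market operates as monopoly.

P = 18.75

Monopoly sets MR = MC: 23 − 4Q = 14.5 ⇒ Q = 2.125, P = 23 − 2·2.125 = 18.75.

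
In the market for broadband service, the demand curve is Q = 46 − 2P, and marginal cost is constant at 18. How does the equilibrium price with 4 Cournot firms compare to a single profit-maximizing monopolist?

Inverting demand: P = 23 − 0.5Q.
In a 4-firm Cournot equilibrium, symmetry and the first-order condition give q = (23 − 18)/(2.5) = 2. So Q = 8 and P = 19.
The monopolist equates marginal revenue to marginal cost: 23 − Q = 18, so Q = 5. From demand, P = 20.5.

Cournot: P = 19; Monopoly: P = 20.5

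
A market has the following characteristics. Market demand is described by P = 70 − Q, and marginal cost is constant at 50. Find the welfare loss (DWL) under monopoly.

DWL = 50

Under competition P = MC = 50, so Q = (70 − 50)/1 = 20.
Monopoly sets MR = MC: 70 − 2Q = 50 ⇒ Q = 10, P = 70 − 10 = 60.
DWL is the triangle between Q = 10 and Q = 20: ½·(20 − 10)·(60 − 50) = 50.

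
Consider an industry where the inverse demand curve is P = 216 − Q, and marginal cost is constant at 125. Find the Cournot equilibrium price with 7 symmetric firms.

P = 136.375

In a 7-firm Cournot equilibrium, symmetry and the first-order condition give q = (216 − 125)/(8) = 11.375. So Q = 79.625 and P = 136.375.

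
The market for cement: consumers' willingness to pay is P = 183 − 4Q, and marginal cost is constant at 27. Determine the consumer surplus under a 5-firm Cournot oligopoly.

In a 5-firm Cournot equilibrium, symmetry and the first-order condition give q = (183 − 27)/(24) = 6.5. So Q = 32.5 and P = 53.
CS = ½·(183 − 53)·32.5 = 2112.5.

CS = 2112.5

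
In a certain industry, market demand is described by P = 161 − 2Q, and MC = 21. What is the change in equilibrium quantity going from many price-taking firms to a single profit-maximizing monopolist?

Equilibrium quantity falls by 35

Competitive firms price at marginal cost: P = 21, giving Q = 70.
A monopolist chooses Q where MR = MC. MR = 161 − 4Q; setting this equal to 21 gives Q = 35 and P = 91.
Change in equilibrium quantity: 35 − 70 = −35.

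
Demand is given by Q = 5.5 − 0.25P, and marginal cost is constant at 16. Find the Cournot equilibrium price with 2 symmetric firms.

P = 18

Inverting demand: P = 22 − 4Q.
Cournot with 2 identical firms: the symmetric best-response condition is 22 − 12q = 16. Each firm produces q = 0.5, total output Q = 1, price P = 18.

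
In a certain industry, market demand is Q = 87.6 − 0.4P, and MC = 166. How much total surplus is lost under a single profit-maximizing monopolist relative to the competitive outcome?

DWL = 140.45

Inverting demand: P = 219 − 2.5Q.
Competitive firms price at marginal cost: P = 166, giving Q = 21.2.
Monopoly sets MR = MC: 219 − 5Q = 166 ⇒ Q = 10.6, P = 219 − 2.5·10.6 = 192.5.
DWL is the triangle between Q = 10.6 and Q = 21.2: ½·(21.2 − 10.6)·(192.5 − 166) = 140.45.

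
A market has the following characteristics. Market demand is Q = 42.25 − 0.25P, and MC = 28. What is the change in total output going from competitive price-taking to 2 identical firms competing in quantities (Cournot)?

Inverting demand: P = 169 − 4Q.
Perfect competition: P = MC = 28, so 169 − 4Q = 28 and Q = 35.25.
In a 2-firm Cournot equilibrium, symmetry and the first-order condition give q = (169 − 28)/(12) = 11.75. So Q = 23.5 and P = 75.
Change in total output: 23.5 − 35.25 = −11.75.

Q falls by 11.75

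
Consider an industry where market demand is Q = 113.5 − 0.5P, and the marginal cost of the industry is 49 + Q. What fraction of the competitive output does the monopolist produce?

Inverting demand: P = 227 − 2Q.
A monopolist chooses Q where MR = MC. MR = 227 − 4Q; setting this equal to 49 + Q gives Q = 35.6 and P = 155.8.
Competitive equilibrium sets price equal to marginal cost: 227 − 2Q = 49 + Q, so Q = 178/3 and P = 325/3.
Ratio Q_m/Q_c = 35.6/(178/3) = 0.6.

Q_m/Q_c = 0.6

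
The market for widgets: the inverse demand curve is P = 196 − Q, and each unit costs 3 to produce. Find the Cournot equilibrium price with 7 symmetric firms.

With 7 symmetric Cournot firms, each firm's FOC gives 196 − 8q = 3, so q = 24.125, Q = 7·24.125 = 168.875, and P = 27.125.

P = 27.125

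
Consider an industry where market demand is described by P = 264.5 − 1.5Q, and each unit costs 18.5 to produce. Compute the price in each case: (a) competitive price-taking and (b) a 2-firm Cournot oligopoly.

Competition: P = 18.5; Cournot: P = 100.5

Under competition P = MC = 18.5, so Q = (264.5 − 18.5)/1.5 = 164.
In a 2-firm Cournot equilibrium, symmetry and the first-order condition give q = (264.5 − 18.5)/(4.5) = 164/3. So Q = 328/3 and P = 100.5.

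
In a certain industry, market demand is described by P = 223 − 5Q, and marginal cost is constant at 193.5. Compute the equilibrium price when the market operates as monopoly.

P = 208.25

The monopolist equates marginal revenue to marginal cost: 223 − 10Q = 193.5, so Q = 2.95. From demand, P = 208.25.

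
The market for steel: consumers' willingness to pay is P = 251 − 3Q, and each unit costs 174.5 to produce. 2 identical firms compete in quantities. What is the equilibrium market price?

P = 200

In a 2-firm Cournot equilibrium, symmetry and the first-order condition give q = (251 − 174.5)/(9) = 8.5. So Q = 17 and P = 200.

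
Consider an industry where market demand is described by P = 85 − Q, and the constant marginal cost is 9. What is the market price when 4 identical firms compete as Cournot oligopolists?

P = 24.2

In a 4-firm Cournot equilibrium, symmetry and the first-order condition give q = (85 − 9)/(5) = 15.2. So Q = 60.8 and P = 24.2.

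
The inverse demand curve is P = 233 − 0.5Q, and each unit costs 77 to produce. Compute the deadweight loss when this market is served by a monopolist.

Competitive firms price at marginal cost: P = 77, giving Q = 312.
The monopolist equates marginal revenue to marginal cost: 233 − Q = 77, so Q = 156. From demand, P = 155.
DWL is the triangle between Q = 156 and Q = 312: ½·(312 − 156)·(155 − 77) = 6084.

DWL = 6084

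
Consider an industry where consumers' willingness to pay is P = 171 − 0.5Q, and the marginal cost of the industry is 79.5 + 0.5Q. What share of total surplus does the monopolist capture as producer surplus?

PS/TS = 0.75

Monopoly sets MR = MC: 171 − Q = 79.5 + 0.5Q ⇒ Q = 61, P = 171 − 0.5·61 = 140.5.
CS = ½·(171 − 140.5)·61 = 930.25.
PS = P·Q − VC(Q) = 140.5·61 − (79.5·61 + ½·0.5·61²) = 2790.75.
Share captured = PS/TS = 2790.75/3721 = 0.75.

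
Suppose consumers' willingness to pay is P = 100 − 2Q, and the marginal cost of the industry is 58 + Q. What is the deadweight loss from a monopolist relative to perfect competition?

DWL = 47.04

Under competition P = MC: 100 − 2Q = 58 + Q ⇒ Q = 14, P = 72.
Monopoly sets MR = MC: 100 − 4Q = 58 + Q ⇒ Q = 8.4, P = 100 − 2·8.4 = 83.2.
CS = ½·(100 − 72)·14 = 196; PS = (72·14 − 58·14 − ½·1·14²) = 98; TS = 294.
CS = ½·(100 − 83.2)·8.4 = 70.56; PS = (83.2·8.4 − 58·8.4 − ½·1·8.4²) = 176.4; TS = 246.96.
DWL = 294 − 246.96 = 47.04.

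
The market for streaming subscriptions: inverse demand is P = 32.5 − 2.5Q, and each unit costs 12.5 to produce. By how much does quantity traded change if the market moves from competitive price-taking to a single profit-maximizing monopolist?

Quantity traded falls by 4

Under competition P = MC = 12.5, so Q = (32.5 − 12.5)/2.5 = 8.
Monopoly sets MR = MC: 32.5 − 5Q = 12.5 ⇒ Q = 4, P = 32.5 − 2.5·4 = 22.5.
Change in quantity traded: 4 − 8 = −4.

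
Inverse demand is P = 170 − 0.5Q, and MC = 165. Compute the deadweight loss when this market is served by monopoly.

Under competition P = MC = 165, so Q = (170 − 165)/0.5 = 10.
The monopolist equates marginal revenue to marginal cost: 170 − Q = 165, so Q = 5. From demand, P = 167.5.
DWL is the triangle between Q = 5 and Q = 10: ½·(10 − 5)·(167.5 − 165) = 6.25.

DWL = 6.25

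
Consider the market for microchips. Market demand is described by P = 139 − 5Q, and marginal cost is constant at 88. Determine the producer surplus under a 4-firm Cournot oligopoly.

In a 4-firm Cournot equilibrium, symmetry and the first-order condition give q = (139 − 88)/(25) = 2.04. So Q = 8.16 and P = 98.2.
PS = (98.2 − 88)·8.16 = 83.232.

PS = 83.232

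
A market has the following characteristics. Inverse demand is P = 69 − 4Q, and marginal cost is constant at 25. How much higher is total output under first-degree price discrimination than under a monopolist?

Q rises by 5.5

Monopoly sets MR = MC: 69 − 8Q = 25 ⇒ Q = 5.5, P = 69 − 4·5.5 = 47.
A perfectly discriminating monopolist sells every unit with P(Q) ≥ MC(Q), so output equals the competitive quantity Q = 11. Each buyer pays their reservation price, so CS = 0 and the firm captures all surplus.
Change in total output: 11 − 5.5 = 5.5.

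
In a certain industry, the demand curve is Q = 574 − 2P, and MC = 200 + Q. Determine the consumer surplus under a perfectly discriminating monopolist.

Inverting demand: P = 287 − 0.5Q.
A perfectly discriminating monopolist sells every unit with P(Q) ≥ MC(Q), so output equals the competitive quantity Q = 58. Each buyer pays their reservation price, so CS = 0 and the firm captures all surplus.
CS = 0.

CS = 0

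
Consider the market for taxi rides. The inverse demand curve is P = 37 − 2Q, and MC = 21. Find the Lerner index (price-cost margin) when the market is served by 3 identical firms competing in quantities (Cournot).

Lerner index = 0.16

In a 3-firm Cournot equilibrium, symmetry and the first-order condition give q = (37 − 21)/(8) = 2. So Q = 6 and P = 25.
Lerner index = (P − MC)/P = (25 − 21)/25 = 0.16.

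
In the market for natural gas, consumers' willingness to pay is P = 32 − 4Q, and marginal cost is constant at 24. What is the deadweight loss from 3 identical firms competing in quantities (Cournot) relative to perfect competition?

DWL = 0.5

Under competition P = MC = 24, so Q = (32 − 24)/4 = 2.
Cournot with 3 identical firms: the symmetric best-response condition is 32 − 16q = 24. Each firm produces q = 0.5, total output Q = 1.5, price P = 26.
DWL is the triangle between Q = 1.5 and Q = 2: ½·(2 − 1.5)·(26 − 24) = 0.5.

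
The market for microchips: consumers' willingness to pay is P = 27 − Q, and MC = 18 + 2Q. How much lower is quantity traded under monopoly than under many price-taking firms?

Competitive equilibrium sets price equal to marginal cost: 27 − Q = 18 + 2Q, so Q = 3 and P = 24.
A monopolist chooses Q where MR = MC. MR = 27 − 2Q; setting this equal to 18 + 2Q gives Q = 2.25 and P = 24.75.
Change in quantity traded: 2.25 − 3 = −0.75.

Q falls by 0.75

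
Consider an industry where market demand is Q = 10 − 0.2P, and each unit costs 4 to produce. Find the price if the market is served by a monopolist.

P = 27

Inverting demand: P = 50 − 5Q.
A monopolist chooses Q where MR = MC. MR = 50 − 10Q; setting this equal to 4 gives Q = 4.6 and P = 27.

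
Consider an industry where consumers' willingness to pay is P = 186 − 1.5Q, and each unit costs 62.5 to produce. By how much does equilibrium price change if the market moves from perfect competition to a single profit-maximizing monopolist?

Equilibrium price rises by 61.75

Perfect competition: P = MC = 62.5, so 186 − 1.5Q = 62.5 and Q = 247/3.
The monopolist equates marginal revenue to marginal cost: 186 − 3Q = 62.5, so Q = 247/6. From demand, P = 124.25.
Change in equilibrium price: 124.25 − 62.5 = 61.75.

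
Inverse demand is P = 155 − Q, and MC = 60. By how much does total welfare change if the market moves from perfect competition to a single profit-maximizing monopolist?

Total welfare falls by 1128.125

Competitive firms price at marginal cost: P = 60, giving Q = 95.
CS = ½·(155 − 60)·95 = 4512.5; PS = (60 − 60)·95 = 0; TS = 4512.5.
The monopolist equates marginal revenue to marginal cost: 155 − 2Q = 60, so Q = 47.5. From demand, P = 107.5.
CS = ½·(155 − 107.5)·47.5 = 1128.125; PS = (107.5 − 60)·47.5 = 2256.25; TS = 3384.375.
Change in total welfare: 3384.375 − 4512.5 = −1128.125.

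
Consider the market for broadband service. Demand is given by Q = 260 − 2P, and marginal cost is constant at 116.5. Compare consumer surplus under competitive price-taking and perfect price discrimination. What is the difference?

CS falls by 182.25

Inverting demand: P = 130 − 0.5Q.
Under competition P = MC = 116.5, so Q = (130 − 116.5)/0.5 = 27.
CS = ½·(130 − 116.5)·27 = 182.25.
With perfect price discrimination, output is the efficient level Q = 27 (where demand meets MC), but every buyer pays their willingness to pay: CS = 0 and PS = total surplus.
CS = 0.
Change in consumer surplus: 0 − 182.25 = −182.25.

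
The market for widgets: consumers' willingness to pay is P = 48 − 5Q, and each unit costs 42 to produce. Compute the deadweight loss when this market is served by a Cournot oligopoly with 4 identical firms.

Perfect competition: P = MC = 42, so 48 − 5Q = 42 and Q = 1.2.
In a 4-firm Cournot equilibrium, symmetry and the first-order condition give q = (48 − 42)/(25) = 0.24. So Q = 0.96 and P = 43.2.
DWL is the triangle between Q = 0.96 and Q = 1.2: ½·(1.2 − 0.96)·(43.2 − 42) = 0.144.

DWL = 0.144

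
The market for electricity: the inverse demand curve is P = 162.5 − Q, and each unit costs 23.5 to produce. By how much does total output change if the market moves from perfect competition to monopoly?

Total output falls by 69.5

Competitive firms price at marginal cost: P = 23.5, giving Q = 139.
Monopoly sets MR = MC: 162.5 − 2Q = 23.5 ⇒ Q = 69.5, P = 162.5 − 69.5 = 93.
Change in total output: 69.5 − 139 = −69.5.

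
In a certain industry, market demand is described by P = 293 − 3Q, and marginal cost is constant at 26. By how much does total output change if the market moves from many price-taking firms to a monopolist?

Competitive firms price at marginal cost: P = 26, giving Q = 89.
The monopolist equates marginal revenue to marginal cost: 293 − 6Q = 26, so Q = 44.5. From demand, P = 159.5.
Change in total output: 44.5 − 89 = −44.5.

Total output falls by 44.5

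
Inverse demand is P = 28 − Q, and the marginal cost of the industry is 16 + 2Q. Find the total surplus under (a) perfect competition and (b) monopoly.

Competition: TS = 24; Monopoly: TS = 22.5

Competitive equilibrium sets price equal to marginal cost: 28 − Q = 16 + 2Q, so Q = 4 and P = 24.
CS = ½·(28 − 24)·4 = 8; PS = (24·4 − 16·4 − ½·2·4²) = 16; TS = 24.
Monopoly sets MR = MC: 28 − 2Q = 16 + 2Q ⇒ Q = 3, P = 28 − 3 = 25.
CS = ½·(28 − 25)·3 = 4.5; PS = (25·3 − 16·3 − ½·2·3²) = 18; TS = 22.5.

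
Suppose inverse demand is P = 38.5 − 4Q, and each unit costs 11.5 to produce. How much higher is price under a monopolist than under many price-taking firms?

Price rises by 13.5

Under competition P = MC = 11.5, so Q = (38.5 − 11.5)/4 = 6.75.
The monopolist equates marginal revenue to marginal cost: 38.5 − 8Q = 11.5, so Q = 3.375. From demand, P = 25.
Change in price: 25 − 11.5 = 13.5.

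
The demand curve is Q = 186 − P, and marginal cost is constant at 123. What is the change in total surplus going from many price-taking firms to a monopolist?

TS falls by 496.125

Inverting demand: P = 186 − Q.
Perfect competition: P = MC = 123, so 186 − Q = 123 and Q = 63.
CS = ½·(186 − 123)·63 = 1984.5; PS = (123 − 123)·63 = 0; TS = 1984.5.
The monopolist equates marginal revenue to marginal cost: 186 − 2Q = 123, so Q = 31.5. From demand, P = 154.5.
CS = ½·(186 − 154.5)·31.5 = 496.125; PS = (154.5 − 123)·31.5 = 992.25; TS = 1488.375.
Change in total surplus: 1488.375 − 1984.5 = −496.125.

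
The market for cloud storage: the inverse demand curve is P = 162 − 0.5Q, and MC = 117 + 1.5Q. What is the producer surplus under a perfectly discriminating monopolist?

Under first-degree price discrimination the firm charges each unit its demand price and produces up to where P = MC, i.e. Q = 22.5. Consumer surplus is zero; producer surplus equals total surplus.
PS = ½·(162 − 117)·22.5 = 506.25.

PS = 506.25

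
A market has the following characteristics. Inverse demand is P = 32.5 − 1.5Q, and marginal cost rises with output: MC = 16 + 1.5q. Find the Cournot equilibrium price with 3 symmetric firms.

Cournot with 3 identical firms: the symmetric best-response condition is 32.5 − 6q = 16 + 1.5q. Each firm produces q = 2.2, total output Q = 6.6, price P = 22.6.

P = 22.6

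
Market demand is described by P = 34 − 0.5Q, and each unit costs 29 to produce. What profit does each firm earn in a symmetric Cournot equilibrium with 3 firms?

π_i = 3.125

Cournot with 3 identical firms: the symmetric best-response condition is 34 − 2q = 29. Each firm produces q = 2.5, total output Q = 7.5, price P = 30.25.
Each firm's profit = (30.25 − 29)·2.5 = 3.125.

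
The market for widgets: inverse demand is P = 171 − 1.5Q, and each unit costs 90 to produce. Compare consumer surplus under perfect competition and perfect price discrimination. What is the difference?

CS falls by 2187

Perfect competition: P = MC = 90, so 171 − 1.5Q = 90 and Q = 54.
CS = ½·(171 − 90)·54 = 2187.
A perfectly discriminating monopolist sells every unit with P(Q) ≥ MC(Q), so output equals the competitive quantity Q = 54. Each buyer pays their reservation price, so CS = 0 and the firm captures all surplus.
CS = 0.
Change in consumer surplus: 0 − 2187 = −2187.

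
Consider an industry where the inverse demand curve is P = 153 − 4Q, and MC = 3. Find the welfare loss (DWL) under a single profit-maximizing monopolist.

DWL = 703.125

Perfect competition: P = MC = 3, so 153 − 4Q = 3 and Q = 37.5.
The monopolist equates marginal revenue to marginal cost: 153 − 8Q = 3, so Q = 18.75. From demand, P = 78.
DWL is the triangle between Q = 18.75 and Q = 37.5: ½·(37.5 − 18.75)·(78 − 3) = 703.125.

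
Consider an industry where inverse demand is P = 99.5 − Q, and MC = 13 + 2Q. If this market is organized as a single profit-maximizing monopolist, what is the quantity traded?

The monopolist equates marginal revenue to marginal cost: 99.5 − 2Q = 13 + 2Q, so Q = 21.625. From demand, P = 77.875.

Q = 21.625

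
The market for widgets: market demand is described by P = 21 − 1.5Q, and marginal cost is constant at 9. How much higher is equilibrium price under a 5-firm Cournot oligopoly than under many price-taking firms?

P rises by 2

Under competition P = MC = 9, so Q = (21 − 9)/1.5 = 8.
In a 5-firm Cournot equilibrium, symmetry and the first-order condition give q = (21 − 9)/(9) = 4/3. So Q = 20/3 and P = 11.
Change in equilibrium price: 11 − 9 = 2.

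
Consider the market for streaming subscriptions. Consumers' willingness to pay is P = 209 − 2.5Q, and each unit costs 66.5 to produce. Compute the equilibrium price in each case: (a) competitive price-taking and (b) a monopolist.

Competition: P = 66.5; Monopoly: P = 137.75

Perfect competition: P = MC = 66.5, so 209 − 2.5Q = 66.5 and Q = 57.
Monopoly sets MR = MC: 209 − 5Q = 66.5 ⇒ Q = 28.5, P = 209 − 2.5·28.5 = 137.75.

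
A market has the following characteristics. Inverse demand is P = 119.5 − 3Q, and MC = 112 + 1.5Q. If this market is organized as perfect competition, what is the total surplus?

TS = 6.25

Under competition P = MC: 119.5 − 3Q = 112 + 1.5Q ⇒ Q = 5/3, P = 114.5.
CS = ½·(119.5 − 114.5)·5/3 = 25/6; PS = (114.5·5/3 − 112·5/3 − ½·1.5·(5/3)²) = 25/12; TS = 6.25.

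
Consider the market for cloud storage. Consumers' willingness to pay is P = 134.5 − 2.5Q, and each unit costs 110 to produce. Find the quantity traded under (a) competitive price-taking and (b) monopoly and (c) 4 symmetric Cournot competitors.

Competition: Q = 9.8; Monopoly: Q = 4.9; Cournot: Q = 7.84

Perfect competition: P = MC = 110, so 134.5 − 2.5Q = 110 and Q = 9.8.
Monopoly sets MR = MC: 134.5 − 5Q = 110 ⇒ Q = 4.9, P = 134.5 − 2.5·4.9 = 122.25.
In a 4-firm Cournot equilibrium, symmetry and the first-order condition give q = (134.5 − 110)/(12.5) = 1.96. So Q = 7.84 and P = 114.9.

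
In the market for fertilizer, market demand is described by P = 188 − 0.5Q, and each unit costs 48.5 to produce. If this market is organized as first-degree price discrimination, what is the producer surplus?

Under first-degree price discrimination the firm charges each unit its demand price and produces up to where P = MC, i.e. Q = 279. Consumer surplus is zero; producer surplus equals total surplus.
PS = ½·(188 − 48.5)·279 = 19460.25.

PS = 19460.25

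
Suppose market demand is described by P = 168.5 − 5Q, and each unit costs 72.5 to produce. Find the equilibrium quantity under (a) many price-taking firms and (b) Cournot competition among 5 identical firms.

Competition: Q = 19.2; Cournot: Q = 16

Competitive firms price at marginal cost: P = 72.5, giving Q = 19.2.
In a 5-firm Cournot equilibrium, symmetry and the first-order condition give q = (168.5 − 72.5)/(30) = 3.2. So Q = 16 and P = 88.5.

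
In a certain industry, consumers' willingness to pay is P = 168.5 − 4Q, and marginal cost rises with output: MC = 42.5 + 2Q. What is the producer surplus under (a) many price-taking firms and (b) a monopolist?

Under competition P = MC: 168.5 − 4Q = 42.5 + 2Q ⇒ Q = 21, P = 84.5.
PS = P·Q − VC(Q) = 84.5·21 − (42.5·21 + ½·2·21²) = 441.
The monopolist equates marginal revenue to marginal cost: 168.5 − 8Q = 42.5 + 2Q, so Q = 12.6. From demand, P = 118.1.
PS = P·Q − VC(Q) = 118.1·12.6 − (42.5·12.6 + ½·2·12.6²) = 793.8.

Competition: PS = 441; Monopoly: PS = 793.8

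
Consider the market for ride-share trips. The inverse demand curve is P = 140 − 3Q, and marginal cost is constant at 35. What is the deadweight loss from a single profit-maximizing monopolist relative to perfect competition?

DWL = 459.375

Under competition P = MC = 35, so Q = (140 − 35)/3 = 35.
Monopoly sets MR = MC: 140 − 6Q = 35 ⇒ Q = 17.5, P = 140 − 3·17.5 = 87.5.
DWL is the triangle between Q = 17.5 and Q = 35: ½·(35 − 17.5)·(87.5 − 35) = 459.375.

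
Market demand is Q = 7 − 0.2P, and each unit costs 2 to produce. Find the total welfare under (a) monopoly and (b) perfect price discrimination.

Monopoly: TS = 81.675; Perfect PD: TS = 108.9

Inverting demand: P = 35 − 5Q.
A monopolist chooses Q where MR = MC. MR = 35 − 10Q; setting this equal to 2 gives Q = 3.3 and P = 18.5.
CS = ½·(35 − 18.5)·3.3 = 27.225; PS = (18.5 − 2)·3.3 = 54.45; TS = 81.675.
With perfect price discrimination, output is the efficient level Q = 6.6 (where demand meets MC), but every buyer pays their willingness to pay: CS = 0 and PS = total surplus.
TS = 108.9 (equal to competitive TS).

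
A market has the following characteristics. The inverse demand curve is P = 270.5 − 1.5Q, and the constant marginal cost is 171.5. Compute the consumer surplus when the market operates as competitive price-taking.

Under competition P = MC = 171.5, so Q = (270.5 − 171.5)/1.5 = 66.
CS = ½·(270.5 − 171.5)·66 = 3267.

CS = 3267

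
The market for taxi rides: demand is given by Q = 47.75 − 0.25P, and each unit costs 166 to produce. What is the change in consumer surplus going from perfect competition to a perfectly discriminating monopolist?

Inverting demand: P = 191 − 4Q.
Under competition P = MC = 166, so Q = (191 − 166)/4 = 6.25.
CS = ½·(191 − 166)·6.25 = 78.125.
With perfect price discrimination, output is the efficient level Q = 6.25 (where demand meets MC), but every buyer pays their willingness to pay: CS = 0 and PS = total surplus.
CS = 0.
Change in consumer surplus: 0 − 78.125 = −78.125.

Consumer surplus falls by 78.125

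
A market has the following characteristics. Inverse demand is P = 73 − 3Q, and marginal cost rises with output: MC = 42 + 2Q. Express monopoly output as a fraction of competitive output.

Q_m/Q_c = 0.625

Monopoly sets MR = MC: 73 − 6Q = 42 + 2Q ⇒ Q = 3.875, P = 73 − 3·3.875 = 61.375.
Under competition P = MC: 73 − 3Q = 42 + 2Q ⇒ Q = 6.2, P = 54.4.
Ratio Q_m/Q_c = 3.875/6.2 = 0.625.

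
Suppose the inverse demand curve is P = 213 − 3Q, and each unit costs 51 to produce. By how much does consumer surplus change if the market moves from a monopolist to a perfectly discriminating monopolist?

Monopoly sets MR = MC: 213 − 6Q = 51 ⇒ Q = 27, P = 213 − 3·27 = 132.
CS = ½·(213 − 132)·27 = 1093.5.
Under first-degree price discrimination the firm charges each unit its demand price and produces up to where P = MC, i.e. Q = 54. Consumer surplus is zero; producer surplus equals total surplus.
CS = 0.
Change in consumer surplus: 0 − 1093.5 = −1093.5.

CS falls by 1093.5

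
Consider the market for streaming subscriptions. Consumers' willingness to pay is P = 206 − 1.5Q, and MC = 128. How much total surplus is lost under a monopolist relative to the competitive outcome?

Perfect competition: P = MC = 128, so 206 − 1.5Q = 128 and Q = 52.
A monopolist chooses Q where MR = MC. MR = 206 − 3Q; setting this equal to 128 gives Q = 26 and P = 167.
DWL is the triangle between Q = 26 and Q = 52: ½·(52 − 26)·(167 − 128) = 507.

DWL = 507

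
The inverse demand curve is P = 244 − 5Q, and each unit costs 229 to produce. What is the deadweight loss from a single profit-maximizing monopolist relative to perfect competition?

Perfect competition: P = MC = 229, so 244 − 5Q = 229 and Q = 3.
A monopolist chooses Q where MR = MC. MR = 244 − 10Q; setting this equal to 229 gives Q = 1.5 and P = 236.5.
DWL is the triangle between Q = 1.5 and Q = 3: ½·(3 − 1.5)·(236.5 − 229) = 5.625.

DWL = 5.625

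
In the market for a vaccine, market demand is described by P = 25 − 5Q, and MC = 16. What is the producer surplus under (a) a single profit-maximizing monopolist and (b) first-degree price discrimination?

Monopoly: PS = 4.05; Perfect PD: PS = 8.1

A monopolist chooses Q where MR = MC. MR = 25 − 10Q; setting this equal to 16 gives Q = 0.9 and P = 20.5.
PS = (20.5 − 16)·0.9 = 4.05.
Under first-degree price discrimination the firm charges each unit its demand price and produces up to where P = MC, i.e. Q = 1.8. Consumer surplus is zero; producer surplus equals total surplus.
PS = ½·(25 − 16)·1.8 = 8.1.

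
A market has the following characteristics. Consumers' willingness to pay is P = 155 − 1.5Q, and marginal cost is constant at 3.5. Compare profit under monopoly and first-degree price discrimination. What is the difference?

π rises by 3825.375

Monopoly sets MR = MC: 155 − 3Q = 3.5 ⇒ Q = 50.5, P = 155 − 1.5·50.5 = 79.25.
Profit = (79.25 − 3.5)·50.5 = 3825.375.
Under first-degree price discrimination the firm charges each unit its demand price and produces up to where P = MC, i.e. Q = 101. Consumer surplus is zero; producer surplus equals total surplus.
PS equals the full surplus area, 7650.75. Profit = 7650.75 = 7650.75.
Change in profit: 7650.75 − 3825.375 = 3825.375.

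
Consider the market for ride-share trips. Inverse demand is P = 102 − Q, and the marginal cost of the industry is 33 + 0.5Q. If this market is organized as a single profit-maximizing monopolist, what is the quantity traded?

A monopolist chooses Q where MR = MC. MR = 102 − 2Q; setting this equal to 33 + 0.5Q gives Q = 27.6 and P = 74.4.

Q = 27.6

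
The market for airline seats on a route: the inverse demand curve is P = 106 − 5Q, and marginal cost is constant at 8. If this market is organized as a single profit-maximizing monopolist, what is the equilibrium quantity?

Q = 9.8

Monopoly sets MR = MC: 106 − 10Q = 8 ⇒ Q = 9.8, P = 106 − 5·9.8 = 57.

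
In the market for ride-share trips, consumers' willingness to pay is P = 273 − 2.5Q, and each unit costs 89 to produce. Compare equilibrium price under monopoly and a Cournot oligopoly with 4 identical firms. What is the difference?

P falls by 55.2

Monopoly sets MR = MC: 273 − 5Q = 89 ⇒ Q = 36.8, P = 273 − 2.5·36.8 = 181.
With 4 symmetric Cournot firms, each firm's FOC gives 273 − 12.5q = 89, so q = 14.72, Q = 4·14.72 = 58.88, and P = 125.8.
Change in equilibrium price: 125.8 − 181 = −55.2.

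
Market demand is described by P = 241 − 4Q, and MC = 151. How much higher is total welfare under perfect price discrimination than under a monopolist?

TS rises by 253.125

Monopoly sets MR = MC: 241 − 8Q = 151 ⇒ Q = 11.25, P = 241 − 4·11.25 = 196.
CS = ½·(241 − 196)·11.25 = 253.125; PS = (196 − 151)·11.25 = 506.25; TS = 759.375.
Under first-degree price discrimination the firm charges each unit its demand price and produces up to where P = MC, i.e. Q = 22.5. Consumer surplus is zero; producer surplus equals total surplus.
TS = 1012.5 (equal to competitive TS).
Change in total welfare: 1012.5 − 759.375 = 253.125.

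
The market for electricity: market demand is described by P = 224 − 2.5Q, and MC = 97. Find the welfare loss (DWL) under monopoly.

Competitive firms price at marginal cost: P = 97, giving Q = 50.8.
Monopoly sets MR = MC: 224 − 5Q = 97 ⇒ Q = 25.4, P = 224 − 2.5·25.4 = 160.5.
DWL is the triangle between Q = 25.4 and Q = 50.8: ½·(50.8 − 25.4)·(160.5 − 97) = 806.45.

DWL = 806.45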